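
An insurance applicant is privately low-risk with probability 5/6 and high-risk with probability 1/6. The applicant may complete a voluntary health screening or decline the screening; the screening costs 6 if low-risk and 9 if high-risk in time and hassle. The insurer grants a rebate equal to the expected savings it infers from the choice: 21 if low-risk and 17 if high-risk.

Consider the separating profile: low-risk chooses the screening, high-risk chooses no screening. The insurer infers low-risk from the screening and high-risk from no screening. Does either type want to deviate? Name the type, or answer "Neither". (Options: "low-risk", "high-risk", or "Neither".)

The screening pays 21; no screening pays 17.
low-risk: assigned the screening, nets 21 − 6 = 15; deviating to no screening nets 17.
high-risk: assigned no screening, nets 17; deviating to the screening nets 21 − 9 = 12.
The low-risk type gains 2 by deviating.

low-risk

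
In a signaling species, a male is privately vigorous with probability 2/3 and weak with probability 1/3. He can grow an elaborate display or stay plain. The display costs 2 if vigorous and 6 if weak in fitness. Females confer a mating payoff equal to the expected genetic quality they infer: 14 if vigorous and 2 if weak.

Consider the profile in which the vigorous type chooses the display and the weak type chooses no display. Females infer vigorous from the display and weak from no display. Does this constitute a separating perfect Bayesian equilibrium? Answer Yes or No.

No

Under these beliefs, the display earns mating payoff 14 and no display earns mating payoff 2.
vigorous: the display nets 14 − 2 = 12; no display nets 2. vigorous prefers the display.
weak: the display nets 14 − 6 = 8; no display nets 2. weak would deviate to the display.
weak has a profitable deviation, so the profile is not an equilibrium.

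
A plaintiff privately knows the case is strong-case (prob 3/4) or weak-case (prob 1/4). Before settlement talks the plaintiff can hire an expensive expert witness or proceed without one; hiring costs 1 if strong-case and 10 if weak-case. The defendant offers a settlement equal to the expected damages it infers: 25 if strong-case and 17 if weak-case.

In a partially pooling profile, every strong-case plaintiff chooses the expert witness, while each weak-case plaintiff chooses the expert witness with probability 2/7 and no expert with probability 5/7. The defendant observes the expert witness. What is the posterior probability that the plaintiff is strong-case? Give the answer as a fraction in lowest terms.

P(the expert witness) = (3/4)·1 + (1/4)·(2/7) = 23/28.
By Bayes' rule, P(strong-case | the expert witness) = (3/4) / (23/28) = 21/23.

21/23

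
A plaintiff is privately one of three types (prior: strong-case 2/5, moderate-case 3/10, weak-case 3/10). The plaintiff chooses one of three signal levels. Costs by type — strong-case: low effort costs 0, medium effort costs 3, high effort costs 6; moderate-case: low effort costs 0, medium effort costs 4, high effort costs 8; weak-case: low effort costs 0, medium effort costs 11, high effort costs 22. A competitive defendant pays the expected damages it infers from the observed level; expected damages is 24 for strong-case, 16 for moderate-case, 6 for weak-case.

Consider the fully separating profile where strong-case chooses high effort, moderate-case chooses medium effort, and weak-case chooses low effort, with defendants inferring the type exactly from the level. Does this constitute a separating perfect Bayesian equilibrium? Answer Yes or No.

No

Separating settlements: high effort → 24, medium effort → 16, low effort → 6.
strong-case (assigned high effort): low effort: 6 − 0 = 6; medium effort: 16 − 3 = 13; high effort: 24 − 6 = 18. strong-case stays.
moderate-case (assigned medium effort): low effort: 6 − 0 = 6; medium effort: 16 − 4 = 12; high effort: 24 − 8 = 16. moderate-case prefers high effort.
weak-case (assigned low effort): low effort: 6 − 0 = 6; medium effort: 16 − 11 = 5; high effort: 24 − 22 = 2. weak-case stays.
At least one type deviates; the separating profile fails.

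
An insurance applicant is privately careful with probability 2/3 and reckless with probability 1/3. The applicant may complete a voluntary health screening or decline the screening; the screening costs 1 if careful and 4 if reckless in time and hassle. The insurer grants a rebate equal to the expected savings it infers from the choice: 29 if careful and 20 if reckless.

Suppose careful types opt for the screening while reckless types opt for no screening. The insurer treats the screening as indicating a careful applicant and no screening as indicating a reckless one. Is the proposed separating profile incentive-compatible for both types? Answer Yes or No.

No

Under these beliefs, the screening earns rebate 29 and no screening earns rebate 20.
careful: the screening nets 29 − 1 = 28; no screening nets 20. careful prefers the screening.
reckless: the screening nets 29 − 4 = 25; no screening nets 20. reckless would deviate to the screening.
reckless has a profitable deviation, so the profile is not an equilibrium.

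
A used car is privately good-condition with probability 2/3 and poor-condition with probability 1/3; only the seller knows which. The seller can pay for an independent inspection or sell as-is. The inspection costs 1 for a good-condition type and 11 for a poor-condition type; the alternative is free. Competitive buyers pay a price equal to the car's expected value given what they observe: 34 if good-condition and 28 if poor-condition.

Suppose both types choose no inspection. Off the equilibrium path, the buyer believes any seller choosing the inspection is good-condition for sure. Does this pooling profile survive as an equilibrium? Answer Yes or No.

On path, the buyer holds the prior and pays 2/3·34 + 1/3·28 = 32. Off path (the inspection), believing good-condition, it pays 34.
good-condition: no inspection nets 32; the inspection nets 34 − 1 = 33. good-condition would deviate.
poor-condition: no inspection nets 32; the inspection nets 34 − 11 = 23. poor-condition stays.
A type deviates, so pooling fails.

No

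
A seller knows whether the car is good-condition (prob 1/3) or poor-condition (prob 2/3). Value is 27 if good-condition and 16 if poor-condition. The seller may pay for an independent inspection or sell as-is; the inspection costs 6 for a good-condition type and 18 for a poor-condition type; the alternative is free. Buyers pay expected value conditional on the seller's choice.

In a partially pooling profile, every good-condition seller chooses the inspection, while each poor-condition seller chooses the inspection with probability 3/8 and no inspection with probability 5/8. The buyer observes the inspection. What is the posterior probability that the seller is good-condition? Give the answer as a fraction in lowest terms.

4/7

P(the inspection) = (1/3)·1 + (2/3)·(3/8) = 7/12.
By Bayes' rule, P(good-condition | the inspection) = (1/3) / (7/12) = 4/7.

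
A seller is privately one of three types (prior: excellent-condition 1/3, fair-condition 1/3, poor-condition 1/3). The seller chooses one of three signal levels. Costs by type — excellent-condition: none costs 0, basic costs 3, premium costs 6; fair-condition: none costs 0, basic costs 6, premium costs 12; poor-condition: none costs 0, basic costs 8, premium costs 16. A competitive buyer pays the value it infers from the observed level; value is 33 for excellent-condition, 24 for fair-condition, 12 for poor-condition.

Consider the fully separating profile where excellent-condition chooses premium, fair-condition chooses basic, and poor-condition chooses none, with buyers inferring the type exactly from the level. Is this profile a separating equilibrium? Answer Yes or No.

No

Separating prices: premium → 33, basic → 24, none → 12.
excellent-condition (assigned premium): none: 12 − 0 = 12; basic: 24 − 3 = 21; premium: 33 − 6 = 27. excellent-condition stays.
fair-condition (assigned basic): none: 12 − 0 = 12; basic: 24 − 6 = 18; premium: 33 − 12 = 21. fair-condition prefers premium.
poor-condition (assigned none): none: 12 − 0 = 12; basic: 24 − 8 = 16; premium: 33 − 16 = 17. poor-condition prefers premium.
At least one type deviates; the separating profile fails.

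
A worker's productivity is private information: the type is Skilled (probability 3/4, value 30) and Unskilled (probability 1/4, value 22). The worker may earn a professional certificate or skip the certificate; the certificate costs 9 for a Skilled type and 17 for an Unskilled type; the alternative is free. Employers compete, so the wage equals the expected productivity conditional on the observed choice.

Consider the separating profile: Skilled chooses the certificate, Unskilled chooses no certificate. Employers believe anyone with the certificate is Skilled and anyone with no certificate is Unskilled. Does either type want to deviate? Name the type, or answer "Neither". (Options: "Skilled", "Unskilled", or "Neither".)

Skilled

The certificate pays 30; no certificate pays 22.
Skilled: assigned the certificate, nets 30 − 9 = 21; deviating to no certificate nets 22.
Unskilled: assigned no certificate, nets 22; deviating to the certificate nets 30 − 17 = 13.
The Skilled type gains 1 by deviating.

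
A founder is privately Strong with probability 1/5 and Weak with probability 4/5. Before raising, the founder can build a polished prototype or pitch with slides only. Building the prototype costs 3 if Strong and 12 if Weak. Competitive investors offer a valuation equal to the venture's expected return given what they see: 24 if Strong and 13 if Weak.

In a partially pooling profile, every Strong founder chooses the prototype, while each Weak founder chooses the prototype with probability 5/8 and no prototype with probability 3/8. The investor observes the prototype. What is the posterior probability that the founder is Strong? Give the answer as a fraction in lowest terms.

P(the prototype) = (1/5)·1 + (4/5)·(5/8) = 7/10.
By Bayes' rule, P(Strong | the prototype) = (1/5) / (7/10) = 2/7.

2/7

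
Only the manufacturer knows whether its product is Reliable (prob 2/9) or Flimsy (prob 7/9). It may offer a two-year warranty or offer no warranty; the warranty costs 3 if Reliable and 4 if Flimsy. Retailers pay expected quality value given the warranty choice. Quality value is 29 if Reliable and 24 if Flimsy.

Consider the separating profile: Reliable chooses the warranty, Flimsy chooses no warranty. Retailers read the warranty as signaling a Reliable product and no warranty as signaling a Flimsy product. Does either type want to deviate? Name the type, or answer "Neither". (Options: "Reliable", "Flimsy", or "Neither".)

Flimsy

The warranty pays 29; no warranty pays 24.
Reliable: assigned the warranty, nets 29 − 3 = 26; deviating to no warranty nets 24.
Flimsy: assigned no warranty, nets 24; deviating to the warranty nets 29 − 4 = 25.
The Flimsy type gains 1 by deviating.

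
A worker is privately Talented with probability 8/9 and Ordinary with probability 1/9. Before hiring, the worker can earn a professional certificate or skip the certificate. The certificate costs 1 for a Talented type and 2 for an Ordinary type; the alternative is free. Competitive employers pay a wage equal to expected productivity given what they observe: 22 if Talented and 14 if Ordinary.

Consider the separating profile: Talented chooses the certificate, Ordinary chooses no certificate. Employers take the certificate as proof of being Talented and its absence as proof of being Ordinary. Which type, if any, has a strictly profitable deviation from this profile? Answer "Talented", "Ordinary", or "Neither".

Ordinary

The certificate pays 22; no certificate pays 14.
Talented: assigned the certificate, nets 22 − 1 = 21; deviating to no certificate nets 14.
Ordinary: assigned no certificate, nets 14; deviating to the certificate nets 22 − 2 = 20.
The Ordinary type gains 6 by deviating.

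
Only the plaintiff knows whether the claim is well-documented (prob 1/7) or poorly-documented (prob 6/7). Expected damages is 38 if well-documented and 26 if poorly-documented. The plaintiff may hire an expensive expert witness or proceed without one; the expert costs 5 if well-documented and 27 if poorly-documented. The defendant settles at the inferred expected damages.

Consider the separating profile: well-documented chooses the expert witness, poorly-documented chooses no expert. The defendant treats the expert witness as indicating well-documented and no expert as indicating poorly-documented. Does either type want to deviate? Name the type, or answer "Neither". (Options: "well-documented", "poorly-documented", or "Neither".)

The expert witness pays 38; no expert pays 26.
well-documented: assigned the expert witness, nets 38 − 5 = 33; deviating to no expert nets 26.
poorly-documented: assigned no expert, nets 26; deviating to the expert witness nets 38 − 27 = 11.
Both types strictly prefer their assigned action; no profitable deviation.

Neither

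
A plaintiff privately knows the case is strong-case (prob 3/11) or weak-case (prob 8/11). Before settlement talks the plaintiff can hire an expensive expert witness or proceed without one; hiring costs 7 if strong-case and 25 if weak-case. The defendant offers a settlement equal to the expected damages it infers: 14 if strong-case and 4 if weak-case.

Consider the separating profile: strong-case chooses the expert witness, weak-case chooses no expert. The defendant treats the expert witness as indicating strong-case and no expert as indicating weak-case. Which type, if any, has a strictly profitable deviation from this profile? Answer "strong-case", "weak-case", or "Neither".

Neither

The expert witness pays 14; no expert pays 4.
strong-case: assigned the expert witness, nets 14 − 7 = 7; deviating to no expert nets 4.
weak-case: assigned no expert, nets 4; deviating to the expert witness nets 14 − 25 = -11.
Both types strictly prefer their assigned action; no profitable deviation.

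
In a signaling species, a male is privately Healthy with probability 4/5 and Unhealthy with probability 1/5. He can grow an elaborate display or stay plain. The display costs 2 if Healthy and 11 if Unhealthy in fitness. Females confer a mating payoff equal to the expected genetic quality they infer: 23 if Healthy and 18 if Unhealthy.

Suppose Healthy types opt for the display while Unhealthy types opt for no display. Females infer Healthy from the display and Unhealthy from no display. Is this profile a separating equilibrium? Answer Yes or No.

Yes

Under these beliefs, the display earns mating payoff 23 and no display earns mating payoff 18.
Healthy: the display nets 23 − 2 = 21; no display nets 18. Healthy prefers the display.
Unhealthy: the display nets 23 − 11 = 12; no display nets 18. Unhealthy prefers no display.
Neither type deviates, so the separating profile is an equilibrium.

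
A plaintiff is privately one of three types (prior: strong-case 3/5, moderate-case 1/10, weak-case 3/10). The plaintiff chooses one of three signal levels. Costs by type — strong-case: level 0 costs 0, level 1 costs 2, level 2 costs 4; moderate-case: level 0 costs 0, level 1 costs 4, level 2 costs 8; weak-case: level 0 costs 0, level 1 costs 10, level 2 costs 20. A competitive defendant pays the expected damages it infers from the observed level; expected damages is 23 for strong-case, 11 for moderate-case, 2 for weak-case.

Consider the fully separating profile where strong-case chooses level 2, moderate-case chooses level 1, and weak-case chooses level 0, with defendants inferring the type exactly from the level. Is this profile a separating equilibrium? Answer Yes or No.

No

Separating settlements: level 2 → 23, level 1 → 11, level 0 → 2.
strong-case (assigned level 2): level 0: 2 − 0 = 2; level 1: 11 − 2 = 9; level 2: 23 − 4 = 19. strong-case stays.
moderate-case (assigned level 1): level 0: 2 − 0 = 2; level 1: 11 − 4 = 7; level 2: 23 − 8 = 15. moderate-case prefers level 2.
weak-case (assigned level 0): level 0: 2 − 0 = 2; level 1: 11 − 10 = 1; level 2: 23 − 20 = 3. weak-case prefers level 2.
At least one type deviates; the separating profile fails.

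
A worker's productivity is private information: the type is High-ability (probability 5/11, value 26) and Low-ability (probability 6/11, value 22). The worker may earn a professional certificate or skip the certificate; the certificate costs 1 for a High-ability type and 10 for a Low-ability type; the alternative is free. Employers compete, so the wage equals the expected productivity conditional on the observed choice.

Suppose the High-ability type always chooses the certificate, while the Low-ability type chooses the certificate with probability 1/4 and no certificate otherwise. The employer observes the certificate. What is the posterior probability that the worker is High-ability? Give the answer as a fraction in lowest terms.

P(the certificate) = (5/11)·1 + (6/11)·(1/4) = 13/22.
By Bayes' rule, P(High-ability | the certificate) = (5/11) / (13/22) = 10/13.

10/13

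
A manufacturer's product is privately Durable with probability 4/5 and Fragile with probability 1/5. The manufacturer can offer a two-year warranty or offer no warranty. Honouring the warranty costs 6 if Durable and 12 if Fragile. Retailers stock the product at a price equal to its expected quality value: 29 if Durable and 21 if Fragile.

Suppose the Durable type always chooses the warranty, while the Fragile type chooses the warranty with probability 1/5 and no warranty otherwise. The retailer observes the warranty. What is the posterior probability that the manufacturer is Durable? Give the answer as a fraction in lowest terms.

P(the warranty) = (4/5)·1 + (1/5)·(1/5) = 21/25.
By Bayes' rule, P(Durable | the warranty) = (4/5) / (21/25) = 20/21.

20/21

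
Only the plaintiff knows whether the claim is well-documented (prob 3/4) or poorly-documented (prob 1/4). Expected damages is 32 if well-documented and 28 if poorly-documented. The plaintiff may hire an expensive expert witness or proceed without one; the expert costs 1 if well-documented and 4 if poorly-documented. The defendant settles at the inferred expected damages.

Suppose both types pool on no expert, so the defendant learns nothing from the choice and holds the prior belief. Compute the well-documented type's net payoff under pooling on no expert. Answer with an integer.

31

Pooled settlement = 3/4·32 + 1/4·28 = 31.
well-documented pays no cost for no expert, so net payoff = 31.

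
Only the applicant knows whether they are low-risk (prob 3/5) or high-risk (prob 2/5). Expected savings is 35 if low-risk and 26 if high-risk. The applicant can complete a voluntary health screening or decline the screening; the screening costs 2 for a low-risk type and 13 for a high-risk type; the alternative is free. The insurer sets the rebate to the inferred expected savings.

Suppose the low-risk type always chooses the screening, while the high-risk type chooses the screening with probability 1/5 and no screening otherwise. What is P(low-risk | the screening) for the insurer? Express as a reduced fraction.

P(the screening) = (3/5)·1 + (2/5)·(1/5) = 17/25.
By Bayes' rule, P(low-risk | the screening) = (3/5) / (17/25) = 15/17.

15/17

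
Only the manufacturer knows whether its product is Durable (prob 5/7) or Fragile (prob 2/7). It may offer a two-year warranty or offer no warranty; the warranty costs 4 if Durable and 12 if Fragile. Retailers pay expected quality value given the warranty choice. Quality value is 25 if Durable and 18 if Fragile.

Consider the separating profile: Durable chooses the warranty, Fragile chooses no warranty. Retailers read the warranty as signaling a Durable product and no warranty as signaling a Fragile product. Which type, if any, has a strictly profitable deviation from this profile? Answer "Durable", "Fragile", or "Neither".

Neither

The warranty pays 25; no warranty pays 18.
Durable: assigned the warranty, nets 25 − 4 = 21; deviating to no warranty nets 18.
Fragile: assigned no warranty, nets 18; deviating to the warranty nets 25 − 12 = 13.
Both types strictly prefer their assigned action; no profitable deviation.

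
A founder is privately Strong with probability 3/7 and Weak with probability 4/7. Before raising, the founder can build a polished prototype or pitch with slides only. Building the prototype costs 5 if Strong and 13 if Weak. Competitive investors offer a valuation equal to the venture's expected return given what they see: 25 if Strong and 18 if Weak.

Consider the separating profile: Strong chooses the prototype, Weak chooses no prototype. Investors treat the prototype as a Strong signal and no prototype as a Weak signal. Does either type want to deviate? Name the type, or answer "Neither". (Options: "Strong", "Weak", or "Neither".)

The prototype pays 25; no prototype pays 18.
Strong: assigned the prototype, nets 25 − 5 = 20; deviating to no prototype nets 18.
Weak: assigned no prototype, nets 18; deviating to the prototype nets 25 − 13 = 12.
Both types strictly prefer their assigned action; no profitable deviation.

Neither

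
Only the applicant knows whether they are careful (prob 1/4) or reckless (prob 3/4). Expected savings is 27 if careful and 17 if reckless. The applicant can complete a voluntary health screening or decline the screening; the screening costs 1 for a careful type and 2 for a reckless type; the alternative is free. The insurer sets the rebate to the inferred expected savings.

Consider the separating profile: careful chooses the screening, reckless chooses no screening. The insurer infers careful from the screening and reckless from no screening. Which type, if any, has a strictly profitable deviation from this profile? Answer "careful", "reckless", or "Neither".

reckless

The screening pays 27; no screening pays 17.
careful: assigned the screening, nets 27 − 1 = 26; deviating to no screening nets 17.
reckless: assigned no screening, nets 17; deviating to the screening nets 27 − 2 = 25.
The reckless type gains 8 by deviating.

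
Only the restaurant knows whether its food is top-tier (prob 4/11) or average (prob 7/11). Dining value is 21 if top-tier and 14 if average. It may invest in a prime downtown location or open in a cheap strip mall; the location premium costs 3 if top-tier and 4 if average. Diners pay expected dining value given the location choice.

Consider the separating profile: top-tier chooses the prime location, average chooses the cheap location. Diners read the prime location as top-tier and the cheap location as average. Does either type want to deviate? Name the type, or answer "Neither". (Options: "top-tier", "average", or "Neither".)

average

The prime location pays 21; the cheap location pays 14.
top-tier: assigned the prime location, nets 21 − 3 = 18; deviating to the cheap location nets 14.
average: assigned the cheap location, nets 14; deviating to the prime location nets 21 − 4 = 17.
The average type gains 3 by deviating.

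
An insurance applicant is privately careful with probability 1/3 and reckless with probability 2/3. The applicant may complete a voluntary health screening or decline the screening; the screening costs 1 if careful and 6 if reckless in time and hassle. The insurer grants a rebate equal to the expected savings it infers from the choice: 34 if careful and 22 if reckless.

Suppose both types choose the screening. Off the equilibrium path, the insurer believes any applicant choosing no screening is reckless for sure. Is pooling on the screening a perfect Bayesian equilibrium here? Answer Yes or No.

On path, the insurer holds the prior and pays 1/3·34 + 2/3·22 = 26. Off path (no screening), believing reckless, it pays 22.
careful: the screening nets 26 − 1 = 25; no screening nets 22. careful stays.
reckless: the screening nets 26 − 6 = 20; no screening nets 22. reckless would deviate.
A type deviates, so pooling fails.

No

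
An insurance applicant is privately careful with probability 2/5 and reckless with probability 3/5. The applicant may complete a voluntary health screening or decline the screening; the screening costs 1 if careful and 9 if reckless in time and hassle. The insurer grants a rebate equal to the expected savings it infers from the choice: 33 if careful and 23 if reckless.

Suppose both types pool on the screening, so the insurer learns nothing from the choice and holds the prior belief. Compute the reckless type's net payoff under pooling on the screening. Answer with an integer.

Pooled rebate = 2/5·33 + 3/5·23 = 27.
reckless pays cost 9 for the screening, so net payoff = 27 − 9 = 18.

18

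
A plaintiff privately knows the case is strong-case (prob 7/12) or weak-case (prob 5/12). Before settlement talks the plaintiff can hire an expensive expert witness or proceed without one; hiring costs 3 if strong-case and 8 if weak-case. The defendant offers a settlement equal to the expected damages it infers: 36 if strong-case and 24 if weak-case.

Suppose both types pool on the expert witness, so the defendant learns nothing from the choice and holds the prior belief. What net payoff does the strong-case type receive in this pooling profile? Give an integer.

Pooled settlement = 7/12·36 + 5/12·24 = 31.
strong-case pays cost 3 for the expert witness, so net payoff = 31 − 3 = 28.

28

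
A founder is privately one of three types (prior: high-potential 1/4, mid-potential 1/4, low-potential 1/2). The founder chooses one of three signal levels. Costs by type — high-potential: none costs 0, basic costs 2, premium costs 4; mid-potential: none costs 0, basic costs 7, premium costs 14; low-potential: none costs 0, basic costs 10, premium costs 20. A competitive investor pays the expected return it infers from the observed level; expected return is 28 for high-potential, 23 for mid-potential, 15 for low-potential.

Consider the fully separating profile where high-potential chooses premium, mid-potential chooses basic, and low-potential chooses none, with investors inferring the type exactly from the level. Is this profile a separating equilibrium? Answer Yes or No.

Yes

Separating valuations: premium → 28, basic → 23, none → 15.
high-potential (assigned premium): none: 15 − 0 = 15; basic: 23 − 2 = 21; premium: 28 − 4 = 24. high-potential stays.
mid-potential (assigned basic): none: 15 − 0 = 15; basic: 23 − 7 = 16; premium: 28 − 14 = 14. mid-potential stays.
low-potential (assigned none): none: 15 − 0 = 15; basic: 23 − 10 = 13; premium: 28 − 20 = 8. low-potential stays.
Every type prefers its assigned level; separation holds.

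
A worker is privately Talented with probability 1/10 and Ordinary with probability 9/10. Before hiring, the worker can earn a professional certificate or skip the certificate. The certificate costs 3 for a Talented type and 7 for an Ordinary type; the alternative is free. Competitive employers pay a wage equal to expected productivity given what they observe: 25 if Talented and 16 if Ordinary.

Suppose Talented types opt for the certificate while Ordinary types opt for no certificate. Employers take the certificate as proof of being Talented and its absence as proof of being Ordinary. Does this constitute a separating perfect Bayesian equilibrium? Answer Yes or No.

No

Under these beliefs, the certificate earns wage 25 and no certificate earns wage 16.
Talented: the certificate nets 25 − 3 = 22; no certificate nets 16. Talented prefers the certificate.
Ordinary: the certificate nets 25 − 7 = 18; no certificate nets 16. Ordinary would deviate to the certificate.
Ordinary has a profitable deviation, so the profile is not an equilibrium.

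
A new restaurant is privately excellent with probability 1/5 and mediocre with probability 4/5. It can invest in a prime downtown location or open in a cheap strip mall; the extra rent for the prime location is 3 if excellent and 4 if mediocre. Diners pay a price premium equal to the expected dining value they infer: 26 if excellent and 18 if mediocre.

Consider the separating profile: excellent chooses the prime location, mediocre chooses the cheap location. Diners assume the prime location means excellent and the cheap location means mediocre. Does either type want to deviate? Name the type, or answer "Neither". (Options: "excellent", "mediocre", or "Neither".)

The prime location pays 26; the cheap location pays 18.
excellent: assigned the prime location, nets 26 − 3 = 23; deviating to the cheap location nets 18.
mediocre: assigned the cheap location, nets 18; deviating to the prime location nets 26 − 4 = 22.
The mediocre type gains 4 by deviating.

mediocre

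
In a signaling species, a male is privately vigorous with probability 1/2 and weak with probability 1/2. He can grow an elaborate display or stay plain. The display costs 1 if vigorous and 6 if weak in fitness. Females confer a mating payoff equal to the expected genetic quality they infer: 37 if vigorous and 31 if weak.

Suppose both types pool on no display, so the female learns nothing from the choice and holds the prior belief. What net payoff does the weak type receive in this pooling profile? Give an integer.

34

Pooled mating payoff = 1/2·37 + 1/2·31 = 34.
weak pays no cost for no display, so net payoff = 34.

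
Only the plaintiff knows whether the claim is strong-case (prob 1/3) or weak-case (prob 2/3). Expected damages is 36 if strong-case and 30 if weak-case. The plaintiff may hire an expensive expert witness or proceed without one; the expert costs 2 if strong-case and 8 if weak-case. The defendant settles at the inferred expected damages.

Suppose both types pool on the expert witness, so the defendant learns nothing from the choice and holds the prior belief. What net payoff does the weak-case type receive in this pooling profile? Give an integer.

24

Pooled settlement = 1/3·36 + 2/3·30 = 32.
weak-case pays cost 8 for the expert witness, so net payoff = 32 − 8 = 24.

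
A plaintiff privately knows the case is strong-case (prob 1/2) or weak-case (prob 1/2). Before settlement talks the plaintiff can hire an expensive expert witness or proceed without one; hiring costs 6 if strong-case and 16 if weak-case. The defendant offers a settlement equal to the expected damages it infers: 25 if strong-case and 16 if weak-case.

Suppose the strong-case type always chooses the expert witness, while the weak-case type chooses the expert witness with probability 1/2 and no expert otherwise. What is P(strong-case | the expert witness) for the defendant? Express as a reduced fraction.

P(the expert witness) = (1/2)·1 + (1/2)·(1/2) = 3/4.
By Bayes' rule, P(strong-case | the expert witness) = (1/2) / (3/4) = 2/3.

2/3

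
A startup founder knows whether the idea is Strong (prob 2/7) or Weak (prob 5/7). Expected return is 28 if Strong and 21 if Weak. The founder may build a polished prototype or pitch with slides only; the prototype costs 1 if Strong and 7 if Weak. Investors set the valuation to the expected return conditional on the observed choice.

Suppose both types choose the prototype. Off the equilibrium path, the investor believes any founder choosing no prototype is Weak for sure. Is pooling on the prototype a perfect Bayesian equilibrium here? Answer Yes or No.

No

On path, the investor holds the prior and pays 2/7·28 + 5/7·21 = 23. Off path (no prototype), believing Weak, it pays 21.
Strong: the prototype nets 23 − 1 = 22; no prototype nets 21. Strong stays.
Weak: the prototype nets 23 − 7 = 16; no prototype nets 21. Weak would deviate.
A type deviates, so pooling fails.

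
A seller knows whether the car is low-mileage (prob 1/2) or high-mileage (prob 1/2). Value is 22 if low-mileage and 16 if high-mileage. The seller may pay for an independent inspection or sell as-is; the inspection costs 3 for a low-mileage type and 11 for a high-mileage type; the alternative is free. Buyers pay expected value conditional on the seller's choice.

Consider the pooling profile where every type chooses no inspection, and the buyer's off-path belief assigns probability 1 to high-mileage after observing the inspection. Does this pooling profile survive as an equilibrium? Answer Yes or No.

On path, the buyer holds the prior and pays 1/2·22 + 1/2·16 = 19. Off path (the inspection), believing high-mileage, it pays 16.
low-mileage: no inspection nets 19; the inspection nets 16 − 3 = 13. low-mileage stays.
high-mileage: no inspection nets 19; the inspection nets 16 − 11 = 5. high-mileage stays.
No type deviates, so pooling is sustained.

Yes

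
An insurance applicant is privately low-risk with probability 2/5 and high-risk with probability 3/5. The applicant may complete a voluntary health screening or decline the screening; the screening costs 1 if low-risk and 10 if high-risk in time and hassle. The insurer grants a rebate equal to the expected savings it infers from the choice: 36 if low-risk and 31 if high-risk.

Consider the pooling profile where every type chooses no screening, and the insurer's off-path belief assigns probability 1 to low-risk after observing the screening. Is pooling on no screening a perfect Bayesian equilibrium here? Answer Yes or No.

On path, the insurer holds the prior and pays 2/5·36 + 3/5·31 = 33. Off path (the screening), believing low-risk, it pays 36.
low-risk: no screening nets 33; the screening nets 36 − 1 = 35. low-risk would deviate.
high-risk: no screening nets 33; the screening nets 36 − 10 = 26. high-risk stays.
A type deviates, so pooling fails.

No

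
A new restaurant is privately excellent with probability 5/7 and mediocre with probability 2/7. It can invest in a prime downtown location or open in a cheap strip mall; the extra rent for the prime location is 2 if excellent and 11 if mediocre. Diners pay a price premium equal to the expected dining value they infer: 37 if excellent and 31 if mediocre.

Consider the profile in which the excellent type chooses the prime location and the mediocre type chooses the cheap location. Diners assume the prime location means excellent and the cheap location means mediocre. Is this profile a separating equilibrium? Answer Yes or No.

Under these beliefs, the prime location earns price premium 37 and the cheap location earns price premium 31.
excellent: the prime location nets 37 − 2 = 35; the cheap location nets 31. excellent prefers the prime location.
mediocre: the prime location nets 37 − 11 = 26; the cheap location nets 31. mediocre prefers the cheap location.
Neither type deviates, so the separating profile is an equilibrium.

Yes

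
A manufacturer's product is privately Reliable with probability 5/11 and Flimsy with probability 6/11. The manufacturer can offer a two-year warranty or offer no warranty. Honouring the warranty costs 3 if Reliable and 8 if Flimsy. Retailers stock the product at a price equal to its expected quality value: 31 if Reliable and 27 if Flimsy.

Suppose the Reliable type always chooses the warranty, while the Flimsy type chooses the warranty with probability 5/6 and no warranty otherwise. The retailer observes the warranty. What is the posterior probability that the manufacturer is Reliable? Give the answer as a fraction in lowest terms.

1/2

P(the warranty) = (5/11)·1 + (6/11)·(5/6) = 10/11.
By Bayes' rule, P(Reliable | the warranty) = (5/11) / (10/11) = 1/2.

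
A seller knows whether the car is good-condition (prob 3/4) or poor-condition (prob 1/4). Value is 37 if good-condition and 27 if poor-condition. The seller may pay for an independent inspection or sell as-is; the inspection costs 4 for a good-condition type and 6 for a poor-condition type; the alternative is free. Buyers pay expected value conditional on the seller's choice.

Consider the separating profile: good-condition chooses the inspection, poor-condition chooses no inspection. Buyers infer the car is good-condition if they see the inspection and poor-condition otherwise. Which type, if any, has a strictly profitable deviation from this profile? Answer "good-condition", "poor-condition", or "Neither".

The inspection pays 37; no inspection pays 27.
good-condition: assigned the inspection, nets 37 − 4 = 33; deviating to no inspection nets 27.
poor-condition: assigned no inspection, nets 27; deviating to the inspection nets 37 − 6 = 31.
The poor-condition type gains 4 by deviating.

poor-condition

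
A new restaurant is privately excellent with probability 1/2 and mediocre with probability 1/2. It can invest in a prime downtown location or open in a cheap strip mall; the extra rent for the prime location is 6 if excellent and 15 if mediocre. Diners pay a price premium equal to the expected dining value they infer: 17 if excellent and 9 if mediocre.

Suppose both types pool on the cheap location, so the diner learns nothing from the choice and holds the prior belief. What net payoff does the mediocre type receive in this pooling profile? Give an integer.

13

Pooled price premium = 1/2·17 + 1/2·9 = 13.
mediocre pays no cost for the cheap location, so net payoff = 13.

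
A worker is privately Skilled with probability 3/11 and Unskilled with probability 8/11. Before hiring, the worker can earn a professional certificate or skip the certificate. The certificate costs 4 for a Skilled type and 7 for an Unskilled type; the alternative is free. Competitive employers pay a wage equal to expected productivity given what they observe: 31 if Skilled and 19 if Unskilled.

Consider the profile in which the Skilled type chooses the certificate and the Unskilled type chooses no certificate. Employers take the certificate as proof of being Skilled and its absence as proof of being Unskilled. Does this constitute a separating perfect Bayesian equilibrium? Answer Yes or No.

No

Under these beliefs, the certificate earns wage 31 and no certificate earns wage 19.
Skilled: the certificate nets 31 − 4 = 27; no certificate nets 19. Skilled prefers the certificate.
Unskilled: the certificate nets 31 − 7 = 24; no certificate nets 19. Unskilled would deviate to the certificate.
Unskilled has a profitable deviation, so the profile is not an equilibrium.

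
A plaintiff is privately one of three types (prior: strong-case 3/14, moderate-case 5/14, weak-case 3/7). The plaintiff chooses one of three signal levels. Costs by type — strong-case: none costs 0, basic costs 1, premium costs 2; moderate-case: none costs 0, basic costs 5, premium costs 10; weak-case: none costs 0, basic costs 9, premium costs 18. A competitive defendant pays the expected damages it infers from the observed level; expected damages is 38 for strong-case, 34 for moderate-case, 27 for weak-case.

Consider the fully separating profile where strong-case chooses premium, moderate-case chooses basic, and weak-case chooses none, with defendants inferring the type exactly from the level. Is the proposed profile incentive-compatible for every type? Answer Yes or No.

Yes

Separating settlements: premium → 38, basic → 34, none → 27.
strong-case (assigned premium): none: 27 − 0 = 27; basic: 34 − 1 = 33; premium: 38 − 2 = 36. strong-case stays.
moderate-case (assigned basic): none: 27 − 0 = 27; basic: 34 − 5 = 29; premium: 38 − 10 = 28. moderate-case stays.
weak-case (assigned none): none: 27 − 0 = 27; basic: 34 − 9 = 25; premium: 38 − 18 = 20. weak-case stays.
Every type prefers its assigned level; separation holds.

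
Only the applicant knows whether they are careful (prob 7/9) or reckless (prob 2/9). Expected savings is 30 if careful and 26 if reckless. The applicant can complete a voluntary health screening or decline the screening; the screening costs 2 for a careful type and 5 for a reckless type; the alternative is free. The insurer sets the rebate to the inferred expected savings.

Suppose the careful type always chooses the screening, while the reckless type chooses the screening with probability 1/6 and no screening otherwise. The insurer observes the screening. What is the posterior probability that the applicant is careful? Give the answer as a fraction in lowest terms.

21/22

P(the screening) = (7/9)·1 + (2/9)·(1/6) = 22/27.
By Bayes' rule, P(careful | the screening) = (7/9) / (22/27) = 21/22.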